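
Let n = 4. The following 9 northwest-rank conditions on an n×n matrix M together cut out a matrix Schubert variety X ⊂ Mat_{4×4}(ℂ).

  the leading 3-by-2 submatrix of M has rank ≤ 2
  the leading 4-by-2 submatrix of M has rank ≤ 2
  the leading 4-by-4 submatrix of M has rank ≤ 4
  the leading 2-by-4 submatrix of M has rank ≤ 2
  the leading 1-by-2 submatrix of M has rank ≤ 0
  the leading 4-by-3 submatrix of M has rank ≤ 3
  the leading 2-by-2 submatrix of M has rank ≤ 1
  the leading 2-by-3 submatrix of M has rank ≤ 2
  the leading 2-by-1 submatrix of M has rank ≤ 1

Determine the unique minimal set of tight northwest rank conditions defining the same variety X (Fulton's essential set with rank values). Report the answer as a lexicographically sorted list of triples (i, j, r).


Propagating the 9 rank bounds to every northwest block:

  row 1: 0 | 0 | 1 | 1
  row 2: 1 | 1 | 2 | 2
  row 3: 1 | 2 | 3 | 3
  row 4: 1 | 2 | 3 | 4

reading off 1-entries of Δ²R: w = (3, 1, 2, 4).

Fulton essential set (1 of the 2 Rothe cells):

[(1, 2, 0)]


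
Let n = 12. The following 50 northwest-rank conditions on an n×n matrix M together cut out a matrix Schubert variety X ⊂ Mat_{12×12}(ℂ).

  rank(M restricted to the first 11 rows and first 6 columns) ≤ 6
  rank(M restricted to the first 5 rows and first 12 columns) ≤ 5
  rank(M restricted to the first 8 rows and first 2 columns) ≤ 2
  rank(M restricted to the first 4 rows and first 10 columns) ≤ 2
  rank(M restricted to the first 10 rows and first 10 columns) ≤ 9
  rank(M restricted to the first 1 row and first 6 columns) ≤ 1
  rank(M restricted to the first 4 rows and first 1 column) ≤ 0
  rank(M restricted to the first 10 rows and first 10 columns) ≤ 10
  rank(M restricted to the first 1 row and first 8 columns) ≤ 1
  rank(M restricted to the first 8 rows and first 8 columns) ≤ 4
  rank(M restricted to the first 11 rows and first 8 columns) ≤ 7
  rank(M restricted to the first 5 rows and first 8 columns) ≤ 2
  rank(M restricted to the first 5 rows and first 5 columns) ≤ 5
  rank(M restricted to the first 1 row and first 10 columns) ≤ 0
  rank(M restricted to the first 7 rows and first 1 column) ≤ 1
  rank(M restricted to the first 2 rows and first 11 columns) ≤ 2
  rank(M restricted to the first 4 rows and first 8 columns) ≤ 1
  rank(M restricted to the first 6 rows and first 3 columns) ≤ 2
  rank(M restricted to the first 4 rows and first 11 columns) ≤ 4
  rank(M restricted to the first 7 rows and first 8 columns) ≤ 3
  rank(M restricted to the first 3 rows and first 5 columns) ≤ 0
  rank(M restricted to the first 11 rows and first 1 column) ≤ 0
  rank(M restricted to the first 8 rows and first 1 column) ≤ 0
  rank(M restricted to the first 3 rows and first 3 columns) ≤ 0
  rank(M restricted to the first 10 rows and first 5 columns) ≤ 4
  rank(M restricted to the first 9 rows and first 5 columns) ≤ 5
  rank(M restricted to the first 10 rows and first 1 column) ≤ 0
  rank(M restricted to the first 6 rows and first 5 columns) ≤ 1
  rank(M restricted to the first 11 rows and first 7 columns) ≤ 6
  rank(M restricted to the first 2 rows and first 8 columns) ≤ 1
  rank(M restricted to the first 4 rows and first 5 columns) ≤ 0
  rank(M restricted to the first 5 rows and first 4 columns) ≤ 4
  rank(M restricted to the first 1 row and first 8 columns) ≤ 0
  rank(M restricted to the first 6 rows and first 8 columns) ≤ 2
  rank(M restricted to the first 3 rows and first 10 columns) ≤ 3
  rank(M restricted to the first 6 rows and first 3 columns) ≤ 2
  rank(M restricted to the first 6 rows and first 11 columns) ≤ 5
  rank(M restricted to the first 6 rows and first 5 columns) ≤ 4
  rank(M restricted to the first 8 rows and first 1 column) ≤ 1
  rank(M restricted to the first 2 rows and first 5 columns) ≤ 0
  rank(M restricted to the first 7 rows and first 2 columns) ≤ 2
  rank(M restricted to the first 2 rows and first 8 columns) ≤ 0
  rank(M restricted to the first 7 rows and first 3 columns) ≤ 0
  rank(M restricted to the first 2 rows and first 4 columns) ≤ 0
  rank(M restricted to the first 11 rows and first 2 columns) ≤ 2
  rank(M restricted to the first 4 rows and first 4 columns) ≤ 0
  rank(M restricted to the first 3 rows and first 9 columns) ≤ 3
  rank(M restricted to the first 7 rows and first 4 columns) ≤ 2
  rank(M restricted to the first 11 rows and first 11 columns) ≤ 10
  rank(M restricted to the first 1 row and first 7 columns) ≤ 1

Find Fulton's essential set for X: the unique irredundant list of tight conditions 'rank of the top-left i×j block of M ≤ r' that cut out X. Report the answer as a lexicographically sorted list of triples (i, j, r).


Propagating the 50 rank bounds to every northwest block:

  i=1: 0 0 0 0 0 0 0 0 0 0 1 1
  i=2: 0 0 0 0 0 0 0 0 1 1 2 2
  i=3: 0 0 0 0 0 1 1 1 2 2 3 3
  i=4: 0 0 0 0 0 1 1 1 2 2 3 4
  i=5: 0 0 0 1 1 2 2 2 3 3 4 5
  i=6: 0 0 0 1 1 2 2 2 3 4 5 6
  i=7: 0 0 0 1 2 3 3 3 4 5 6 7
  i=8: 0 1 1 2 3 4 4 4 5 6 7 8
  i=9: 0 1 2 3 4 5 5 5 6 7 8 9
  i=10: 0 1 2 3 4 5 6 6 7 8 9 10
  i=11: 0 1 2 3 4 5 6 7 8 9 10 11
  i=12: 1 2 3 4 5 6 7 8 9 10 11 12

second differences of R give the permutation w = (11, 9, 6, 12, 4, 10, 5, 2, 3, 7, 8, 1).

Rothe diagram D(w) (47 cells), 9 SE-corners (essential conditions):

[(1, 10, 0), (2, 8, 0), (4, 5, 0), (4, 8, 1), (4, 10, 2), (6, 5, 1), (6, 8, 2), (7, 3, 0), (11, 1, 0)]


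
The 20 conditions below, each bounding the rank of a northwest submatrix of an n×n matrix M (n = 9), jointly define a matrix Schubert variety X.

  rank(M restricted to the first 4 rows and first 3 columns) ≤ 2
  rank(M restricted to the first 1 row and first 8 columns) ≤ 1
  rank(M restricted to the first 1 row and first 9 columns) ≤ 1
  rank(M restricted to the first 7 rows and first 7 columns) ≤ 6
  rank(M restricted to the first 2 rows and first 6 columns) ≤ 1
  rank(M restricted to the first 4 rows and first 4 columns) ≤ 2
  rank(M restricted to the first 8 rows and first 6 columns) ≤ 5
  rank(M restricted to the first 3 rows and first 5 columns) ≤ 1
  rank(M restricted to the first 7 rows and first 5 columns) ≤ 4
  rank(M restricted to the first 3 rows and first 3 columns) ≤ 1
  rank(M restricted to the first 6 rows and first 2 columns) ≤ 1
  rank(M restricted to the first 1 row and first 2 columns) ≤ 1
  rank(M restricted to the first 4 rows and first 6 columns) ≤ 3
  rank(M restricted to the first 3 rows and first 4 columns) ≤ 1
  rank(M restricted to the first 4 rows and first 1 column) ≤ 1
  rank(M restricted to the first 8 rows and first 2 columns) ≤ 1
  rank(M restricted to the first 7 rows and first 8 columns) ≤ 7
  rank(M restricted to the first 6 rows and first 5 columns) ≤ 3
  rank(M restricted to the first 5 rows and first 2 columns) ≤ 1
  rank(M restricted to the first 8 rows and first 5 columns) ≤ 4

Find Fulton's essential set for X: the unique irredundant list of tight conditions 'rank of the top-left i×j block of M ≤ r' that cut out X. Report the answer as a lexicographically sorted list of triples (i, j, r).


Rank table r_w(9×9) implied by the 20 constraints:

  row 1: 1  1  1  1  1  1  1  1  1
  row 2: 1  1  1  1  1  1  2  2  2
  row 3: 1  1  1  1  1  2  3  3  3
  row 4: 1  1  2  2  2  3  4  4  4
  row 5: 1  1  2  3  3  4  5  5  5
  row 6: 1  1  2  3  3  4  5  6  6
  row 7: 1  1  2  3  4  5  6  7  7
  row 8: 1  1  2  3  4  5  6  7  8
  row 9: 1  2  3  4  5  6  7  8  9

hence w(1..9) = (1, 7, 6, 3, 4, 8, 5, 9, 2).

Rothe diagram D(w) (15 cells), 4 SE-corners (essential conditions):

[(2, 6, 1), (3, 5, 1), (6, 5, 3), (8, 2, 1)]


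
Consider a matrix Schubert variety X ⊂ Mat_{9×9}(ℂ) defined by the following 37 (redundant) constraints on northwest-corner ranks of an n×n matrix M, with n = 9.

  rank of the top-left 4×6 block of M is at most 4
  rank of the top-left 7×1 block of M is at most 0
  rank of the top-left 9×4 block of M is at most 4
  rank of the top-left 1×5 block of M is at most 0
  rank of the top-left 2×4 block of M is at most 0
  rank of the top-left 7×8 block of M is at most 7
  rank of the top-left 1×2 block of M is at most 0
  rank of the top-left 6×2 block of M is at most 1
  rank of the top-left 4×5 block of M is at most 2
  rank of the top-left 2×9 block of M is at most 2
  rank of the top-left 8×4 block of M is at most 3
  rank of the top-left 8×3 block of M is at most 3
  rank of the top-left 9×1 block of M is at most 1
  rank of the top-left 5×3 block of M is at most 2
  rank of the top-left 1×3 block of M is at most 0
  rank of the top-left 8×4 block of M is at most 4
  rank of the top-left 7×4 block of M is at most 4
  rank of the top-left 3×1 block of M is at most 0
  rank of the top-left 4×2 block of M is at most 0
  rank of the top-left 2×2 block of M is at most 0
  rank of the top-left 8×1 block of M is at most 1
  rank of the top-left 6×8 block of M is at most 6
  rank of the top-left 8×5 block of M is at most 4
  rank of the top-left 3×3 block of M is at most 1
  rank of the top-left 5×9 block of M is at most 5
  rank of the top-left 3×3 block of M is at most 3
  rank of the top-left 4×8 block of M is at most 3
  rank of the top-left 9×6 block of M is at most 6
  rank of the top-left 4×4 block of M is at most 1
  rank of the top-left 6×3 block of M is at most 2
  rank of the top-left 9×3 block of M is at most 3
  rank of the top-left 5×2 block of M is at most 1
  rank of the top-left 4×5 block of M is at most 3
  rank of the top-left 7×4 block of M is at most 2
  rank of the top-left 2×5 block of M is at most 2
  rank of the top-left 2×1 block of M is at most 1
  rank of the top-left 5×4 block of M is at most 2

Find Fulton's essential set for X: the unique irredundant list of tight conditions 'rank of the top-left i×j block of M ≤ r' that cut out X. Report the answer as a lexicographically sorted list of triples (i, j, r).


Rank table r_w(9×9) implied by the 37 constraints:

  row 1: 0 | 0 | 0 | 0 | 0 | 1 | 1 | 1 | 1
  row 2: 0 | 0 | 0 | 0 | 1 | 2 | 2 | 2 | 2
  row 3: 0 | 0 | 1 | 1 | 2 | 3 | 3 | 3 | 3
  row 4: 0 | 0 | 1 | 1 | 2 | 3 | 3 | 3 | 4
  row 5: 0 | 1 | 2 | 2 | 3 | 4 | 4 | 4 | 5
  row 6: 0 | 1 | 2 | 2 | 3 | 4 | 5 | 5 | 6
  row 7: 0 | 1 | 2 | 2 | 3 | 4 | 5 | 6 | 7
  row 8: 1 | 2 | 3 | 3 | 4 | 5 | 6 | 7 | 8
  row 9: 1 | 2 | 3 | 4 | 5 | 6 | 7 | 8 | 9

reading off 1-entries of Δ²R: w = (6, 5, 3, 9, 2, 7, 8, 1, 4).

|D(w)|=21, |Ess(w)|=7:

[(1, 5, 0), (2, 4, 0), (4, 2, 0), (4, 4, 1), (4, 8, 3), (7, 1, 0), (7, 4, 2)]


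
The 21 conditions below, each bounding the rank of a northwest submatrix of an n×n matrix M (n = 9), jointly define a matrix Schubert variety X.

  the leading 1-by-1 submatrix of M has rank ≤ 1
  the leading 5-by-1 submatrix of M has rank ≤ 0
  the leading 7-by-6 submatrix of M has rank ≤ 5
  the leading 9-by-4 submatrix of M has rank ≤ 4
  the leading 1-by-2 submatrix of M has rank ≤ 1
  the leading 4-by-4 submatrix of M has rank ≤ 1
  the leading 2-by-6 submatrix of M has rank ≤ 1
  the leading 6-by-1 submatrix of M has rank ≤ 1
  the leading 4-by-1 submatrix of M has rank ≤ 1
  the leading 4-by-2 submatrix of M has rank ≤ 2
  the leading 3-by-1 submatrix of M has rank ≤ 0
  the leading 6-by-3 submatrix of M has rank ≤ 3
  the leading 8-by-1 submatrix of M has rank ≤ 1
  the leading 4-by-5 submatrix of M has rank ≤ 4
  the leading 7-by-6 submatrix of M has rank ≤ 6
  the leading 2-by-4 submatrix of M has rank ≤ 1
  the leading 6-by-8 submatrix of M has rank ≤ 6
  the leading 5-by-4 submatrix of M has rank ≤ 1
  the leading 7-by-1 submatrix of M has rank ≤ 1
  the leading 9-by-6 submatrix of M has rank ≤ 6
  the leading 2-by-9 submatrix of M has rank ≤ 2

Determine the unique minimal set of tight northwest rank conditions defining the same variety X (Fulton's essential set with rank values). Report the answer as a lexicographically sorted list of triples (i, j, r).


The tightest implied rank at each (i,j), from the 21 conditions:

  row 1: 0 | 1 | 1 | 1 | 1 | 1 | 1 | 1 | 1
  row 2: 0 | 1 | 1 | 1 | 1 | 1 | 2 | 2 | 2
  row 3: 0 | 1 | 1 | 1 | 2 | 2 | 3 | 3 | 3
  row 4: 0 | 1 | 1 | 1 | 2 | 3 | 4 | 4 | 4
  row 5: 0 | 1 | 1 | 1 | 2 | 3 | 4 | 5 | 5
  row 6: 1 | 2 | 2 | 2 | 3 | 4 | 5 | 6 | 6
  row 7: 1 | 2 | 3 | 3 | 4 | 5 | 6 | 7 | 7
  row 8: 1 | 2 | 3 | 4 | 5 | 6 | 7 | 8 | 8
  row 9: 1 | 2 | 3 | 4 | 5 | 6 | 7 | 8 | 9

the unique w with this rank table is (2, 7, 5, 6, 8, 1, 3, 4, 9).

Fulton essential set (3 of the 15 Rothe cells):

[(2, 6, 1), (5, 1, 0), (5, 4, 1)]


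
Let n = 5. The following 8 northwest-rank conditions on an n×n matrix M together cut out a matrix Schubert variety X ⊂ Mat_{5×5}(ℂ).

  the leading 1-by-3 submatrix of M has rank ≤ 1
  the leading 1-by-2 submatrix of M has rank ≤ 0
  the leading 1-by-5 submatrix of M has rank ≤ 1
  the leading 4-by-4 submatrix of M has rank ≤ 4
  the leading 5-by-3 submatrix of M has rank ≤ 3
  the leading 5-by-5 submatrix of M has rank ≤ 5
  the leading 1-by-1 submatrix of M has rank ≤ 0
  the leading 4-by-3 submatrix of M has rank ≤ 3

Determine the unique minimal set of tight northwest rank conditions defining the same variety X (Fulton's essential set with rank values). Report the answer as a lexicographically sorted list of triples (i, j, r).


The tightest implied rank at each (i,j), from the 8 conditions:

  R[1]: 0, 0, 1, 1, 1
  R[2]: 1, 1, 2, 2, 2
  R[3]: 1, 2, 3, 3, 3
  R[4]: 1, 2, 3, 4, 4
  R[5]: 1, 2, 3, 4, 5

giving w = (3, 1, 2, 4, 5) via Δ²R.

|D(w)|=2, |Ess(w)|=1:

[(1, 2, 0)]


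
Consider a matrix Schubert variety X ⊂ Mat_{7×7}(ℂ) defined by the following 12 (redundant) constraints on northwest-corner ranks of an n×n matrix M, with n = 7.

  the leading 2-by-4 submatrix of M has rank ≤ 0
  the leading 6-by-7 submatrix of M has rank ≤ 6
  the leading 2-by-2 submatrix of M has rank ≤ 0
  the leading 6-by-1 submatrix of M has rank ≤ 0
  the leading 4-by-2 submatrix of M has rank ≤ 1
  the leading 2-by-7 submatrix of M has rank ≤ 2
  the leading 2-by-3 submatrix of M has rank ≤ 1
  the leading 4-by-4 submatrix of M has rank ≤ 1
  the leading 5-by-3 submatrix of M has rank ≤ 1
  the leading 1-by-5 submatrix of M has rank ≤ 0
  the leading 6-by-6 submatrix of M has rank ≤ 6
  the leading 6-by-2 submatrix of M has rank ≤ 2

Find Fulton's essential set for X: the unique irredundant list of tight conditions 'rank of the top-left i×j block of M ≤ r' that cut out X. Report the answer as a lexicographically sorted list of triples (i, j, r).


Reconstructing r_w from the 12 given conditions:

  R[1]: 0 0 0 0 0 1 1
  R[2]: 0 0 0 0 1 2 2
  R[3]: 0 1 1 1 2 3 3
  R[4]: 0 1 1 1 2 3 4
  R[5]: 0 1 1 2 3 4 5
  R[6]: 0 1 2 3 4 5 6
  R[7]: 1 2 3 4 5 6 7

reading off 1-entries of Δ²R: w = (6, 5, 2, 7, 4, 3, 1).

|D(w)|=16, |Ess(w)|=5:

[(1, 5, 0), (2, 4, 0), (4, 4, 1), (5, 3, 1), (6, 1, 0)]


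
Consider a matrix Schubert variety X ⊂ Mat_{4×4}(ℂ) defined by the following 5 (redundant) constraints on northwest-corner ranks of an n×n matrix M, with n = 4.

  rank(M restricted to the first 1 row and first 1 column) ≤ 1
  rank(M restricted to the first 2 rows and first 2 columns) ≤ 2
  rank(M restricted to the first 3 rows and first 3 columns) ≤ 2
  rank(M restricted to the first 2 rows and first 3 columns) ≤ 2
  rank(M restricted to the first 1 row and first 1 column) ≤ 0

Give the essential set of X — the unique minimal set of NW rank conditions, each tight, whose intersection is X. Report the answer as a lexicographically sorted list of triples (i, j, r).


The tightest implied rank at each (i,j), from the 5 conditions:

  row 1: 0 1 1 1
  row 2: 1 2 2 2
  row 3: 1 2 2 3
  row 4: 1 2 3 4

giving w = (2, 1, 4, 3) via Δ²R.

|D(w)|=2, |Ess(w)|=2:

[(1, 1, 0), (3, 3, 2)]


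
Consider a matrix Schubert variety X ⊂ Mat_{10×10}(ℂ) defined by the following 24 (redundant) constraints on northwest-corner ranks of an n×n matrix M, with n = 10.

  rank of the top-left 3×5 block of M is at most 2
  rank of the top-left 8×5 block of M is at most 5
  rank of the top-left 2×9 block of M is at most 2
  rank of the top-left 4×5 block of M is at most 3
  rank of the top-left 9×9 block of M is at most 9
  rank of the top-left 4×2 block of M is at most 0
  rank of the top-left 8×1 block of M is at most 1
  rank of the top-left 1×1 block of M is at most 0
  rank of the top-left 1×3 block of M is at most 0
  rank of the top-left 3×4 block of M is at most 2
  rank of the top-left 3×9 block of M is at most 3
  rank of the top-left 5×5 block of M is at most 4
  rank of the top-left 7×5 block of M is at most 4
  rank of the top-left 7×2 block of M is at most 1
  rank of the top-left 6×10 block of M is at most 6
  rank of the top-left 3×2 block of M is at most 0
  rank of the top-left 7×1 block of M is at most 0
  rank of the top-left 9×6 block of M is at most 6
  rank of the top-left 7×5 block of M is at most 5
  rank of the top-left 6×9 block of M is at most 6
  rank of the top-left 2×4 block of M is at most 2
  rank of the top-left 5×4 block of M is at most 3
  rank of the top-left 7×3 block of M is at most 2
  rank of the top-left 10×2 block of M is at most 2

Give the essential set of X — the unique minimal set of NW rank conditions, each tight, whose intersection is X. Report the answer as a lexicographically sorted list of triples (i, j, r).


Propagating the 24 rank bounds to every northwest block:

  i=1: 0 0 0 1 1 1 1 1 1 1
  i=2: 0 0 1 2 2 2 2 2 2 2
  i=3: 0 0 1 2 2 3 3 3 3 3
  i=4: 0 0 1 2 3 4 4 4 4 4
  i=5: 0 1 2 3 4 5 5 5 5 5
  i=6: 0 1 2 3 4 5 6 6 6 6
  i=7: 0 1 2 3 4 5 6 7 7 7
  i=8: 1 2 3 4 5 6 7 8 8 8
  i=9: 1 2 3 4 5 6 7 8 9 9
  i=10: 1 2 3 4 5 6 7 8 9 10

the unique w with this rank table is (4, 3, 6, 5, 2, 7, 8, 1, 9, 10).

Rothe diagram D(w) (13 cells), 4 SE-corners (essential conditions):

[(1, 3, 0), (3, 5, 2), (4, 2, 0), (7, 1, 0)]


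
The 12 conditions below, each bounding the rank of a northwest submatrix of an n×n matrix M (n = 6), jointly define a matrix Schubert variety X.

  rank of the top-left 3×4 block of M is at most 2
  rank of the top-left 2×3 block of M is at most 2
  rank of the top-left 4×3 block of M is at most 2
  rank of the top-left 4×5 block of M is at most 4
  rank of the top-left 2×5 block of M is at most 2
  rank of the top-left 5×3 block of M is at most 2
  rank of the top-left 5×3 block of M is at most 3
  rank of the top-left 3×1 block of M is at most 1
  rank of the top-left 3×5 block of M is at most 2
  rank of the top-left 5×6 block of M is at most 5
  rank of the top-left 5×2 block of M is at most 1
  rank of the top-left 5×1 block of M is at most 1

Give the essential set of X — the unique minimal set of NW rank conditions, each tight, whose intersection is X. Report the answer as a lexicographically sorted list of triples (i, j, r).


Reconstructing r_w from the 12 given conditions:

  1, 1, 1, 1, 1, 1
  1, 1, 2, 2, 2, 2
  1, 1, 2, 2, 2, 3
  1, 1, 2, 3, 3, 4
  1, 1, 2, 3, 4, 5
  1, 2, 3, 4, 5, 6

giving w = (1, 3, 6, 4, 5, 2) via Δ²R.

|D(w)|=6, |Ess(w)|=2:

[(3, 5, 2), (5, 2, 1)]


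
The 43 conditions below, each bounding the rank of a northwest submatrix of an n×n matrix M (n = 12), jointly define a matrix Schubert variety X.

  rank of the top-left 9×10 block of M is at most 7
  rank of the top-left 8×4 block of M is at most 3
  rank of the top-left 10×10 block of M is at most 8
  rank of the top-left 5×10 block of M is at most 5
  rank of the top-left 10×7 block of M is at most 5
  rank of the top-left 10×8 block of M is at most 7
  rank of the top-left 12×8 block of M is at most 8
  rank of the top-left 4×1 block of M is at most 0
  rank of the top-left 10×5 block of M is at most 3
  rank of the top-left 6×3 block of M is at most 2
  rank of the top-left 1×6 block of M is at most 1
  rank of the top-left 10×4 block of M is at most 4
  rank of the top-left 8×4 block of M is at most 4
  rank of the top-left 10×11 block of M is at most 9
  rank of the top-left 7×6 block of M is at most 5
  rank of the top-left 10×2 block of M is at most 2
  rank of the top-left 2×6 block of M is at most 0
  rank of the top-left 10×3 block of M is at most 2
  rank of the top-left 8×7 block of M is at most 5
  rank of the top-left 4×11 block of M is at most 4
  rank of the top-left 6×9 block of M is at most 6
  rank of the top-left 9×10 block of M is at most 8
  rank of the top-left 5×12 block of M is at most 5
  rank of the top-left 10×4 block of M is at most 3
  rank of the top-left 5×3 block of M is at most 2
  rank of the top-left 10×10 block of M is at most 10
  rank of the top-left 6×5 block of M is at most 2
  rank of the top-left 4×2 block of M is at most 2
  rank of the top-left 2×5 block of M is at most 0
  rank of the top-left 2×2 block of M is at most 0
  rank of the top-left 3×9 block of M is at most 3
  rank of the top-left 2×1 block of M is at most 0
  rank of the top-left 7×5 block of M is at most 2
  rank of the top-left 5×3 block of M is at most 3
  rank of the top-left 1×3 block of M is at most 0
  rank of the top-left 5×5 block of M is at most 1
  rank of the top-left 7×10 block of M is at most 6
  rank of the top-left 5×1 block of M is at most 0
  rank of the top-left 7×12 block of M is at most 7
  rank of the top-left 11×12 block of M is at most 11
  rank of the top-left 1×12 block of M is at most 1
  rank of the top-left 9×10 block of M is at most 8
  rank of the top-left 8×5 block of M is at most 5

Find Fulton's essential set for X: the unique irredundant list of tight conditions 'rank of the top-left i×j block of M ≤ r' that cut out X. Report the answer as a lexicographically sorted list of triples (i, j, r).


Rank table r_w(12×12) implied by the 43 constraints:

  0 | 0 | 0 | 0 | 0 | 0 | 1 | 1 | 1 | 1 | 1 | 1
  0 | 0 | 0 | 0 | 0 | 0 | 1 | 2 | 2 | 2 | 2 | 2
  0 | 1 | 1 | 1 | 1 | 1 | 2 | 3 | 3 | 3 | 3 | 3
  0 | 1 | 1 | 1 | 1 | 2 | 3 | 4 | 4 | 4 | 4 | 4
  0 | 1 | 1 | 1 | 1 | 2 | 3 | 4 | 5 | 5 | 5 | 5
  1 | 2 | 2 | 2 | 2 | 3 | 4 | 5 | 6 | 6 | 6 | 6
  1 | 2 | 2 | 2 | 2 | 3 | 4 | 5 | 6 | 6 | 7 | 7
  1 | 2 | 2 | 3 | 3 | 4 | 5 | 6 | 7 | 7 | 8 | 8
  1 | 2 | 2 | 3 | 3 | 4 | 5 | 6 | 7 | 7 | 8 | 9
  1 | 2 | 2 | 3 | 3 | 4 | 5 | 6 | 7 | 8 | 9 | 10
  1 | 2 | 3 | 4 | 4 | 5 | 6 | 7 | 8 | 9 | 10 | 11
  1 | 2 | 3 | 4 | 5 | 6 | 7 | 8 | 9 | 10 | 11 | 12

so w = (7, 8, 2, 6, 9, 1, 11, 4, 12, 10, 3, 5).

|D(w)|=31, |Ess(w)|=8:

[(2, 6, 0), (5, 1, 0), (5, 5, 1), (7, 5, 2), (7, 10, 6), (9, 10, 7), (10, 3, 2), (10, 5, 3)]


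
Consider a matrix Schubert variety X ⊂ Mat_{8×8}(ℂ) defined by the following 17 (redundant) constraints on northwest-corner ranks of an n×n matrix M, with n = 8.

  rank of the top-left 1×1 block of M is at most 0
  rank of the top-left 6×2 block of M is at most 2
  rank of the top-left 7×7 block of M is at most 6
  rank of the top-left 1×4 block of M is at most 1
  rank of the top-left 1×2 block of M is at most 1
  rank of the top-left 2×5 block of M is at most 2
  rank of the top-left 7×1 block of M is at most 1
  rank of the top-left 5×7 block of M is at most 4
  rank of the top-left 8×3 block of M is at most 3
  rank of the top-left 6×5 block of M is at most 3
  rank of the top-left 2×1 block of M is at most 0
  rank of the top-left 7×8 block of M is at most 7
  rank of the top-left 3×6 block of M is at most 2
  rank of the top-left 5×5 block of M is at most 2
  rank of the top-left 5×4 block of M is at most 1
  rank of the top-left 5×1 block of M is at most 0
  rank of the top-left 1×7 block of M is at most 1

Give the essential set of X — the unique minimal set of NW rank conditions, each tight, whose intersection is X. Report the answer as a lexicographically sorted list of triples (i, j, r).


The tightest implied rank at each (i,j), from the 17 conditions:

  R[1]: 0  1  1  1  1  1  1  1
  R[2]: 0  1  1  1  2  2  2  2
  R[3]: 0  1  1  1  2  2  3  3
  R[4]: 0  1  1  1  2  3  4  4
  R[5]: 0  1  1  1  2  3  4  5
  R[6]: 1  2  2  2  3  4  5  6
  R[7]: 1  2  3  3  4  5  6  7
  R[8]: 1  2  3  4  5  6  7  8

giving w = (2, 5, 7, 6, 8, 1, 3, 4) via Δ²R.

Fulton essential set (3 of the 14 Rothe cells):

[(3, 6, 2), (5, 1, 0), (5, 4, 1)]


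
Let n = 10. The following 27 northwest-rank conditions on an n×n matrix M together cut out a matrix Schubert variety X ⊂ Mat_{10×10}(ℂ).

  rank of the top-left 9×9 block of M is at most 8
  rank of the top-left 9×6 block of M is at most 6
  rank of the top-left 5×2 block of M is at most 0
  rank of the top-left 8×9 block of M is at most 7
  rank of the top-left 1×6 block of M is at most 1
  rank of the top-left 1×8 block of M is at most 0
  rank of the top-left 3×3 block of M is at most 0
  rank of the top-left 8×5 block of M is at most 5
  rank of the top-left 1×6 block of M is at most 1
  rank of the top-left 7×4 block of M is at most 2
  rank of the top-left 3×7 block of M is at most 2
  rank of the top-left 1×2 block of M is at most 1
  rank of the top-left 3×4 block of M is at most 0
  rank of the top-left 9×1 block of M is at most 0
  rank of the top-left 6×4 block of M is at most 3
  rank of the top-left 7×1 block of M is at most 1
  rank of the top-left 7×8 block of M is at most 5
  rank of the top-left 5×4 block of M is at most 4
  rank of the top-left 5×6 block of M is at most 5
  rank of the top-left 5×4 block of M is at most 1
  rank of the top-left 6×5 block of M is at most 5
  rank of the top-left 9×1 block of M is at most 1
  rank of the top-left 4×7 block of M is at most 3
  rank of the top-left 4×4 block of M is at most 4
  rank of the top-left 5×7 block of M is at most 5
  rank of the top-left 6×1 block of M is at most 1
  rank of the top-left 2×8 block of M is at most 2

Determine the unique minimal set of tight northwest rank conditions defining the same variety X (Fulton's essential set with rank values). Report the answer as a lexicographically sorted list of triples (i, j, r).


Rank table r_w(10×10) implied by the 27 constraints:

  i=1: 0 | 0 | 0 | 0 | 0 | 0 | 0 | 0 | 1 | 1
  i=2: 0 | 0 | 0 | 0 | 1 | 1 | 1 | 1 | 2 | 2
  i=3: 0 | 0 | 0 | 0 | 1 | 2 | 2 | 2 | 3 | 3
  i=4: 0 | 0 | 1 | 1 | 2 | 3 | 3 | 3 | 4 | 4
  i=5: 0 | 0 | 1 | 1 | 2 | 3 | 4 | 4 | 5 | 5
  i=6: 0 | 1 | 2 | 2 | 3 | 4 | 5 | 5 | 6 | 6
  i=7: 0 | 1 | 2 | 2 | 3 | 4 | 5 | 5 | 6 | 7
  i=8: 0 | 1 | 2 | 3 | 4 | 5 | 6 | 6 | 7 | 8
  i=9: 0 | 1 | 2 | 3 | 4 | 5 | 6 | 7 | 8 | 9
  i=10: 1 | 2 | 3 | 4 | 5 | 6 | 7 | 8 | 9 | 10

the unique w with this rank table is (9, 5, 6, 3, 7, 2, 10, 4, 8, 1).

ℓ(w)=27; the 7 essential cells (i,j,r):

[(1, 8, 0), (3, 4, 0), (5, 2, 0), (5, 4, 1), (7, 4, 2), (7, 8, 5), (9, 1, 0)]


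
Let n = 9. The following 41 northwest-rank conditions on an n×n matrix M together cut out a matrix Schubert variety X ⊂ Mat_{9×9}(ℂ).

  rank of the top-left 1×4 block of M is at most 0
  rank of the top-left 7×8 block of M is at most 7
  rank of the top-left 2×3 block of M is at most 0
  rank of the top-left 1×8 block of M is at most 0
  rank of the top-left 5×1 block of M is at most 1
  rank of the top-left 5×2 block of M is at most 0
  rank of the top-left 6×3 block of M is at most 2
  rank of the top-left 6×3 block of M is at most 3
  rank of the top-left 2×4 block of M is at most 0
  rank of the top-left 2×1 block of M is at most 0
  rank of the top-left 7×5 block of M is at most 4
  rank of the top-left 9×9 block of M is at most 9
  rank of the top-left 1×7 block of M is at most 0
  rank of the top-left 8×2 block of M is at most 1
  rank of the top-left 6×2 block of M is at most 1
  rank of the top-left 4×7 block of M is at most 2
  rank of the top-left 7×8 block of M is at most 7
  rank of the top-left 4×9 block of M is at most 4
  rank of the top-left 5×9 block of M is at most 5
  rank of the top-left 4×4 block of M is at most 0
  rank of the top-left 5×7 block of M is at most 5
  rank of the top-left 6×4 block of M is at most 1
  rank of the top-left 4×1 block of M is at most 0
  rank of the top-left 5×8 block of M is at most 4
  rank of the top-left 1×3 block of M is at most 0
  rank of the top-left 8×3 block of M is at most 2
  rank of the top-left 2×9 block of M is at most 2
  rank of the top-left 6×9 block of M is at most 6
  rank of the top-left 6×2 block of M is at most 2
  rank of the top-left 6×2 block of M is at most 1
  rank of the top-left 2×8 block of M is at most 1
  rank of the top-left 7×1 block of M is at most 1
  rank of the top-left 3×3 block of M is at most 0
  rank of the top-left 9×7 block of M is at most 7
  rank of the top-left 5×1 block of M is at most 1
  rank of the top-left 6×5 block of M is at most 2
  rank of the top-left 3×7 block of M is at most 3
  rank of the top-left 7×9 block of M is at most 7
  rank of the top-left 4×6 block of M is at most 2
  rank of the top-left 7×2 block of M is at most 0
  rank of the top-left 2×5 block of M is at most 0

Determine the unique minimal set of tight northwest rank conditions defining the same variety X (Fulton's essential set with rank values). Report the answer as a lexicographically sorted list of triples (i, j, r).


Recovering R(i,j) via the rank-extension bound from the 41 conditions:

  i=1: 0  0  0  0  0  0  0  0  1
  i=2: 0  0  0  0  0  1  1  1  2
  i=3: 0  0  0  0  1  2  2  2  3
  i=4: 0  0  0  0  1  2  2  3  4
  i=5: 0  0  1  1  2  3  3  4  5
  i=6: 0  0  1  1  2  3  4  5  6
  i=7: 0  0  1  2  3  4  5  6  7
  i=8: 1  1  2  3  4  5  6  7  8
  i=9: 1  2  3  4  5  6  7  8  9

the unique w with this rank table is (9, 6, 5, 8, 3, 7, 4, 1, 2).

Fulton essential set (6 of the 29 Rothe cells):

[(1, 8, 0), (2, 5, 0), (4, 4, 0), (4, 7, 2), (6, 4, 1), (7, 2, 0)]


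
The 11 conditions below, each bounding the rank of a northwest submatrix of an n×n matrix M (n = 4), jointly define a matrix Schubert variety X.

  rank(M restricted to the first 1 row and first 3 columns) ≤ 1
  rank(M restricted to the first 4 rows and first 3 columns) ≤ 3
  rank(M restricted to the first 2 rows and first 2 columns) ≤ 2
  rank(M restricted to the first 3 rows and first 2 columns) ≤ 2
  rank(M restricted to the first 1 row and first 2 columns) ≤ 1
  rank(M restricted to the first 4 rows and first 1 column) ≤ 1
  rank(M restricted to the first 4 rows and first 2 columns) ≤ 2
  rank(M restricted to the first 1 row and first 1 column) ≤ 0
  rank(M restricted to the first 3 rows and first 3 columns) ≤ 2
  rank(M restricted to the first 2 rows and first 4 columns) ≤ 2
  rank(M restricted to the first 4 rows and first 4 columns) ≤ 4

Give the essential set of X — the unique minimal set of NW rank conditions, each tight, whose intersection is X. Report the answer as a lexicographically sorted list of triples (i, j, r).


Propagating the 11 rank bounds to every northwest block:

  0 1 1 1
  1 2 2 2
  1 2 2 3
  1 2 3 4

so w = (2, 1, 4, 3).

Fulton essential set (2 of the 2 Rothe cells):

[(1, 1, 0), (3, 3, 2)]


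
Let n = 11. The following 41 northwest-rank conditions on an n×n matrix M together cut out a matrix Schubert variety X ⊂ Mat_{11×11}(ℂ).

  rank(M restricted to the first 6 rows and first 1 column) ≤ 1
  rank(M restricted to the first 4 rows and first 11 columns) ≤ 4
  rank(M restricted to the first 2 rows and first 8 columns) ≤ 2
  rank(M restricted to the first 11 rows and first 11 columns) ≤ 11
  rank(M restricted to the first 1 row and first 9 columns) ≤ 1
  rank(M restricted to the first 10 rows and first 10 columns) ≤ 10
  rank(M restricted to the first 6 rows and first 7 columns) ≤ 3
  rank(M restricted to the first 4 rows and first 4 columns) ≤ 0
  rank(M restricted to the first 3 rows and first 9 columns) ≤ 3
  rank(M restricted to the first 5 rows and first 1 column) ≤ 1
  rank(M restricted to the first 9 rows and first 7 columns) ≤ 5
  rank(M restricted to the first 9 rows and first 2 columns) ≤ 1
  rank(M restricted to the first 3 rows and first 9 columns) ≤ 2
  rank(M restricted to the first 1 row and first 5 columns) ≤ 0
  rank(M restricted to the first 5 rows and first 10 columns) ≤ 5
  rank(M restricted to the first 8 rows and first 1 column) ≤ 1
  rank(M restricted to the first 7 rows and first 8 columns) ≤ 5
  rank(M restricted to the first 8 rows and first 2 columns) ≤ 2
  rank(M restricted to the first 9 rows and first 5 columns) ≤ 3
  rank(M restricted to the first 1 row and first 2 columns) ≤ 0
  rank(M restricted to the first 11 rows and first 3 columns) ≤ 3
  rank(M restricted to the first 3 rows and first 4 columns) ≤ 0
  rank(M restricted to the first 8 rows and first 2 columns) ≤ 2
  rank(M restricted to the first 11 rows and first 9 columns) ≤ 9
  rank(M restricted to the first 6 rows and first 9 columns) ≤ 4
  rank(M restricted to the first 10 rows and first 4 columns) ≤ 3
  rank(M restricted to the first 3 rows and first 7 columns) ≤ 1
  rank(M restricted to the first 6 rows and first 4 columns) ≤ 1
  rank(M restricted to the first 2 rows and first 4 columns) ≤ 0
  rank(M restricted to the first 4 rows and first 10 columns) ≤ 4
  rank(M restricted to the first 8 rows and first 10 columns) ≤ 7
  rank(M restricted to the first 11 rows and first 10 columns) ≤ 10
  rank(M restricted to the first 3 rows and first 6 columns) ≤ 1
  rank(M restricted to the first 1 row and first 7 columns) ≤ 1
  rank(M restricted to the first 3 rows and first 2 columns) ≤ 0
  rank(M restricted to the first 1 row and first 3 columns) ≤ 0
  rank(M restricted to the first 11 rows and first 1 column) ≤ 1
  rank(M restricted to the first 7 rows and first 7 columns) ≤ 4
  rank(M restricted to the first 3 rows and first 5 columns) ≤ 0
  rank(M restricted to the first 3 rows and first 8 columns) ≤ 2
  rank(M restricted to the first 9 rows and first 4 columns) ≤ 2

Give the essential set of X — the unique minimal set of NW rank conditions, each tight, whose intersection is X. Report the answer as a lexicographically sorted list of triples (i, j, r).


Recovering R(i,j) via the rank-extension bound from the 41 conditions:

  i=1: 0  0  0  0  0  1  1  1  1  1  1
  i=2: 0  0  0  0  0  1  1  2  2  2  2
  i=3: 0  0  0  0  0  1  1  2  2  3  3
  i=4: 0  0  0  0  1  2  2  3  3  4  4
  i=5: 1  1  1  1  2  3  3  4  4  5  5
  i=6: 1  1  1  1  2  3  3  4  4  5  6
  i=7: 1  1  2  2  3  4  4  5  5  6  7
  i=8: 1  1  2  2  3  4  5  6  6  7  8
  i=9: 1  1  2  2  3  4  5  6  7  8  9
  i=10: 1  2  3  3  4  5  6  7  8  9  10
  i=11: 1  2  3  4  5  6  7  8  9  10  11

giving w = (6, 8, 10, 5, 1, 11, 3, 7, 9, 2, 4) via Δ²R.

|D(w)|=32, |Ess(w)|=9:

[(3, 5, 0), (3, 7, 1), (3, 9, 2), (4, 4, 0), (6, 4, 1), (6, 7, 3), (6, 9, 4), (9, 2, 1), (9, 4, 2)]


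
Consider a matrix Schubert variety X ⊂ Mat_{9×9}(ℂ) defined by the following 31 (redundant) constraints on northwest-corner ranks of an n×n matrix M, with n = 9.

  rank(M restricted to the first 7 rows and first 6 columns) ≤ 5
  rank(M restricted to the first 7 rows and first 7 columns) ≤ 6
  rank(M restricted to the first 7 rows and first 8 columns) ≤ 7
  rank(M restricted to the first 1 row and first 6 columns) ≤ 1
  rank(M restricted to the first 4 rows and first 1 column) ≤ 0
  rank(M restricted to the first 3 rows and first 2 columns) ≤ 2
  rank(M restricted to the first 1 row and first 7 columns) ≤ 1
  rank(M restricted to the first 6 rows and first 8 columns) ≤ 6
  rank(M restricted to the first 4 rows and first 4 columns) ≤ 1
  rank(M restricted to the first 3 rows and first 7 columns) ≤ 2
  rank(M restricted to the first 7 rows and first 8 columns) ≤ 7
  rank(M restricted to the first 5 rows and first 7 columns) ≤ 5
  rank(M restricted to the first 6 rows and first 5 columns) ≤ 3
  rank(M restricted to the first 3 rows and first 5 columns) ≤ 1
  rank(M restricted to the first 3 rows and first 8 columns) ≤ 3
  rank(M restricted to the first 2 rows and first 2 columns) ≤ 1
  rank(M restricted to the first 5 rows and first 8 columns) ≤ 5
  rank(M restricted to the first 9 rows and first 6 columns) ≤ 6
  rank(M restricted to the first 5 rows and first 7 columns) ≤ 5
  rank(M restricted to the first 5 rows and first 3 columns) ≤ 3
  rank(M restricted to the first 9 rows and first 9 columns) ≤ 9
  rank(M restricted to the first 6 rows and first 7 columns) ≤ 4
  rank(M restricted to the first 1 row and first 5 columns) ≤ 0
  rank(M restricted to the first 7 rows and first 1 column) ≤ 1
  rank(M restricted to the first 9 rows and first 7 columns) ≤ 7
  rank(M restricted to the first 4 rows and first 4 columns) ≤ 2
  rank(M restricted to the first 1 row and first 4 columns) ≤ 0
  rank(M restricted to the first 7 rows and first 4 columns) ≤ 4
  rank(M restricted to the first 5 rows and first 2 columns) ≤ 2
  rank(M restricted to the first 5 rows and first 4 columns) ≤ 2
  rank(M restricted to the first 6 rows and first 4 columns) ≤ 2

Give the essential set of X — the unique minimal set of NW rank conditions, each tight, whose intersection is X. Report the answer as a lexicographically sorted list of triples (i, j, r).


Rank table r_w(9×9) implied by the 31 constraints:

  0, 0, 0, 0, 0, 1, 1, 1, 1
  0, 1, 1, 1, 1, 2, 2, 2, 2
  0, 1, 1, 1, 1, 2, 2, 3, 3
  0, 1, 1, 1, 2, 3, 3, 4, 4
  1, 2, 2, 2, 3, 4, 4, 5, 5
  1, 2, 2, 2, 3, 4, 4, 5, 6
  1, 2, 3, 3, 4, 5, 5, 6, 7
  1, 2, 3, 4, 5, 6, 6, 7, 8
  1, 2, 3, 4, 5, 6, 7, 8, 9

reading off 1-entries of Δ²R: w = (6, 2, 8, 5, 1, 9, 3, 4, 7).

D(w) has 17 cells with 7 SE-corners; essential set:

[(1, 5, 0), (3, 5, 1), (3, 7, 2), (4, 1, 0), (4, 4, 1), (6, 4, 2), (6, 7, 4)]


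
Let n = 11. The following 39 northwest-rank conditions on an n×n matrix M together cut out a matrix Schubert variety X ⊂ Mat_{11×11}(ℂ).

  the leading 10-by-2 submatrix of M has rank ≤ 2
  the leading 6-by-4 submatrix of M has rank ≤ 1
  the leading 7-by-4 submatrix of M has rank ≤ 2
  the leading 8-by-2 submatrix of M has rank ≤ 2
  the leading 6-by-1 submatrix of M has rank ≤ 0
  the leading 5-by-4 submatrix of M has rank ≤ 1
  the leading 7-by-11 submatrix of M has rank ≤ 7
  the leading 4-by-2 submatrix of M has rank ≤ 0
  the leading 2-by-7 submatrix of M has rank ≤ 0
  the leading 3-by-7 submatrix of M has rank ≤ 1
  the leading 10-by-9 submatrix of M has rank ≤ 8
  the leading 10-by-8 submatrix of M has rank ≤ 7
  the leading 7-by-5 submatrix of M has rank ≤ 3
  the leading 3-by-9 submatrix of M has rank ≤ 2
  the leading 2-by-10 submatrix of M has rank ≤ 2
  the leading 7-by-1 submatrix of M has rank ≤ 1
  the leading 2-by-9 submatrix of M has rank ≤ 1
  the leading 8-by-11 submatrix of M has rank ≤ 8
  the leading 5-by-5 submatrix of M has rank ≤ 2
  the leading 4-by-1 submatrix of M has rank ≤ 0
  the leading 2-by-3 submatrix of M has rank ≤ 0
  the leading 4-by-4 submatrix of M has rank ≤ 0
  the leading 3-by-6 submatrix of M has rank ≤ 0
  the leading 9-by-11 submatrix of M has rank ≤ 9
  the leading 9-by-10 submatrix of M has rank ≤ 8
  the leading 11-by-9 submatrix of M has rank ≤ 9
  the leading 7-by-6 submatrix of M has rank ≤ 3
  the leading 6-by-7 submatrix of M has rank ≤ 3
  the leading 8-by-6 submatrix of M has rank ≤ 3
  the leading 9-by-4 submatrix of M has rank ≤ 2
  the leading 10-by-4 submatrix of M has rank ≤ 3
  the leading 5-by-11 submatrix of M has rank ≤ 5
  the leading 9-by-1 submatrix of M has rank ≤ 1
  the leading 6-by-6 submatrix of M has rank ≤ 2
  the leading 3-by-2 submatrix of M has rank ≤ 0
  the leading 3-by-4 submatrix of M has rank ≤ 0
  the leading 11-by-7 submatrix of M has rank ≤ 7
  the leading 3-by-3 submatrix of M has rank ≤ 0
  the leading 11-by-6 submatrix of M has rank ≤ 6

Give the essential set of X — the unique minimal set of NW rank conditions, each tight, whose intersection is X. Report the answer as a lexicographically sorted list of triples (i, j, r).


Computing R[i][j] = min implied NW-rank bound (n=11, 39 conditions):

  R[1]: 0, 0, 0, 0, 0, 0, 0, 1, 1, 1, 1
  R[2]: 0, 0, 0, 0, 0, 0, 0, 1, 1, 2, 2
  R[3]: 0, 0, 0, 0, 0, 0, 1, 2, 2, 3, 3
  R[4]: 0, 0, 0, 0, 1, 1, 2, 3, 3, 4, 4
  R[5]: 0, 1, 1, 1, 2, 2, 3, 4, 4, 5, 5
  R[6]: 0, 1, 1, 1, 2, 2, 3, 4, 5, 6, 6
  R[7]: 1, 2, 2, 2, 3, 3, 4, 5, 6, 7, 7
  R[8]: 1, 2, 2, 2, 3, 3, 4, 5, 6, 7, 8
  R[9]: 1, 2, 2, 2, 3, 4, 5, 6, 7, 8, 9
  R[10]: 1, 2, 3, 3, 4, 5, 6, 7, 8, 9, 10
  R[11]: 1, 2, 3, 4, 5, 6, 7, 8, 9, 10, 11

the unique w with this rank table is (8, 10, 7, 5, 2, 9, 1, 11, 6, 3, 4).

ℓ(w)=35; the 9 essential cells (i,j,r):

[(2, 7, 0), (2, 9, 1), (3, 6, 0), (4, 4, 0), (6, 1, 0), (6, 4, 1), (6, 6, 2), (8, 6, 3), (9, 4, 2)]
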